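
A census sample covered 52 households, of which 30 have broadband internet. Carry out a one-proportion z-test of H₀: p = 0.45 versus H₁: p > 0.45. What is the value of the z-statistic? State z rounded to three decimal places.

Sample proportion p̂ = 30/52 = 0.57692.
Under H₀, SE = √(p₀(1−p₀)/n) = √(0.45·0.55/52) = √0.004759615 = 0.068990.
z = (0.57692 − 0.45)/0.068990 = 0.12692/0.068990 = 1.840.

z = 1.840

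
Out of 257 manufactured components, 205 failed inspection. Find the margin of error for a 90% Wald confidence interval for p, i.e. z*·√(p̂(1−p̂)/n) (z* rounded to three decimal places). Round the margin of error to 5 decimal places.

ME = 0.04122

Sample proportion p̂ = 205/257 = 0.79767.
Standard error of p̂: √(0.161395/257) = √0.000627997 = 0.025060.
z* = 1.645 at the 90% level.
Margin of error = z*·SE = 1.645 × 0.025060 = 0.04122.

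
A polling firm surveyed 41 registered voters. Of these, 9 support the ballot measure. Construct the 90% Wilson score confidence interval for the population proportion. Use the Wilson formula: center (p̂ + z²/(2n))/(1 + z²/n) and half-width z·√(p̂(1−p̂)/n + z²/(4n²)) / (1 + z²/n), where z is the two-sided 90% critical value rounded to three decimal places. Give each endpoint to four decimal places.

(0.1324, 0.3413)

p̂ = 9/41 = 0.21951; z = 1.645, so z² = 2.706025.
1 + z²/n = 1.066001.
Adjusted center: (0.21951 + z²/(2n))/1.066001 = 0.23688.
Radicand: p̂(1−p̂)/n + z²/(4n²) = 0.004178697 + 0.000402443 = 0.004581140.
Half-width = z·√(radicand)/denom = 1.645·0.067684/1.066001 = 0.10445.
CI: 0.23688 ± 0.10445 = (0.1324, 0.3413).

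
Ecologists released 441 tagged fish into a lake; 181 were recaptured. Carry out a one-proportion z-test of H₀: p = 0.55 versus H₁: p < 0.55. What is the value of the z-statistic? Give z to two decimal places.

Sample proportion p̂ = 181/441 = 0.41043.
Under H₀, SE = √(p₀(1−p₀)/n) = √(0.55·0.45/441) = √0.000561224 = 0.023690.
Test statistic: z = -0.13957/0.023690 = -5.89.

z = -5.89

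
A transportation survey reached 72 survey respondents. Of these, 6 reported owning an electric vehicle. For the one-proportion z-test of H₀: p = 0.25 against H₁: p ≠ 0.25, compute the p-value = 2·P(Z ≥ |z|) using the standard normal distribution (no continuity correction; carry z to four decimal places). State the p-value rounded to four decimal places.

p-value = 0.0011

Sample proportion p̂ = 6/72 = 0.08333.
SE₀ = √(0.25·0.75/72) = 0.051031.
Test statistic (full precision, shown to 4 dp): z = (6/72 − 0.25)/SE₀ ≈ -3.2660.
p-value = 2·P(Z ≥ |z|) with z = -3.2660 → 0.0011.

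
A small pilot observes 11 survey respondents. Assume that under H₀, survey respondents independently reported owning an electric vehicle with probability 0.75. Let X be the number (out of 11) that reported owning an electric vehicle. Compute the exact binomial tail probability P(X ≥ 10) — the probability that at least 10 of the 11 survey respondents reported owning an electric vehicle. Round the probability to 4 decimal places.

X ~ Binomial(n=11, p=0.75).
P(X ≥ 10) = C(11,10)·0.75^10·0.25^1 + C(11,11)·0.75^11·0.25^0.
= 0.154862 + 0.042235 = 0.1971.

P = 0.1971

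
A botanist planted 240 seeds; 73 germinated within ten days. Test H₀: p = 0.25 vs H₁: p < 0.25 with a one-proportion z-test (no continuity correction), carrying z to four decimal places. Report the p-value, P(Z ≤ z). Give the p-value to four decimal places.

p-value = 0.9737

The sample proportion is 73/240 = 0.30417.
Null standard error: √(0.25·0.75/240) = √0.000781250 = 0.027951.
z = (p̂ − p₀)/SE = (73/240 − 0.25)/0.027951 ≈ 1.9379.
p-value = P(Z ≤ z) with z = 1.9379 → 0.9737.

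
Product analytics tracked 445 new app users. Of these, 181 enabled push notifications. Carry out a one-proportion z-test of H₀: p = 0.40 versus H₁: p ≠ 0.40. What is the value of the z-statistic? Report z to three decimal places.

z = 0.290

Sample proportion p̂ = 181/445 = 0.40674.
Null standard error: √(0.40·0.60/445) = √0.000539326 = 0.023223.
z = (p̂ − p₀)/SE = (0.40674 − 0.40)/0.023223 = 0.290.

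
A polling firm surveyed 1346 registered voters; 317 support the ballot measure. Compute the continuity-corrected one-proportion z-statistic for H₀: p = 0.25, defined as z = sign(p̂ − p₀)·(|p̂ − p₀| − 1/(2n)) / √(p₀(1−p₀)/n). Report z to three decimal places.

p̂ = 317/1346 = 0.23551. p̂ − p₀ = -0.014487.
1/(2n) = 0.000371.
Corrected numerator: |-0.014487| − 0.000371 = 0.014116.
SE₀ = √(0.25·0.75/1346) = 0.011803.
z = −0.014116/0.011803 = -1.196.

z = -1.196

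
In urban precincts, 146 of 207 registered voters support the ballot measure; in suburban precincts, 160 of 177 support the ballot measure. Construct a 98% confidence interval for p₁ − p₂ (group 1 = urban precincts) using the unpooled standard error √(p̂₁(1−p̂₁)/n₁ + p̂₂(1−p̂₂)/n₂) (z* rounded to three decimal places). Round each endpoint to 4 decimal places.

p̂₁ = 146/207 = 0.70531, p̂₂ = 160/177 = 0.90395; p̂₁ − p̂₂ = -0.19864.
Unpooled SE = √(p̂₁(1−p̂₁)/n₁ + p̂₂(1−p̂₂)/n₂) = √(0.001004088 + 0.000490511) = 0.038660.
For 98% confidence, z* = 2.326. Margin of error = 0.08992.
Interval: -0.19864 ± 0.08992 → (-0.2886, -0.1087).

(-0.2886, -0.1087)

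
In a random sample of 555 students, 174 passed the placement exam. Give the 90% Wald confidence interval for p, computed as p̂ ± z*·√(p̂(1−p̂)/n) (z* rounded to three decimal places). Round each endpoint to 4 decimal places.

The sample proportion is 174/555 = 0.31351.
Standard error of p̂: √(0.215223/555) = √0.000387789 = 0.019692.
z* = 1.645 at the 90% level.
Margin of error: 1.645 × 0.019692 = 0.03239.
Interval: 0.31351 ± 0.03239 → (0.2811, 0.3459).

(0.2811, 0.3459)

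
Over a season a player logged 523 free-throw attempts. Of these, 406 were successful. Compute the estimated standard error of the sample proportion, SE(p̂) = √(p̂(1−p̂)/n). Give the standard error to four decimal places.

SE = 0.0182

p̂ = 406/523 = 0.77629.
p̂(1−p̂) = 0.173664.
Dividing by n and taking the root: √0.000332054 = 0.0182.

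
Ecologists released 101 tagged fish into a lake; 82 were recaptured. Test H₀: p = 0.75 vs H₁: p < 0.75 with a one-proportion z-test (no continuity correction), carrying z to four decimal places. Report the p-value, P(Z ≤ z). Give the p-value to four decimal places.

p-value = 0.9245

The sample proportion is 82/101 = 0.81188.
SE₀ = √(0.75·0.25/101) = 0.043086.
Test statistic (full precision, shown to 4 dp): z = (82/101 − 0.75)/SE₀ ≈ 1.4362.
From the standard normal, P(Z ≤ z) = 0.9245.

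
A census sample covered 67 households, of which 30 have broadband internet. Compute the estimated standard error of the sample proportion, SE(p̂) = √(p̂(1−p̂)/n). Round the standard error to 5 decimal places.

p̂ = 30/67 = 0.44776.
p̂(1−p̂) = 0.44776·0.55224 = 0.247271.
SE = √(0.247271/67) = √0.003690612 = 0.06075.

SE = 0.06075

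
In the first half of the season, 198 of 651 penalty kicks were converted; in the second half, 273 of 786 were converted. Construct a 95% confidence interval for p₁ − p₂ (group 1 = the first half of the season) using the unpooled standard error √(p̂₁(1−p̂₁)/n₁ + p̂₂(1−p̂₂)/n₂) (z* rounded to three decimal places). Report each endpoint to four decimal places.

(-0.0917, 0.0054)

p̂₁ = 198/651 = 0.30415, p̂₂ = 273/786 = 0.34733; p̂₁ − p̂₂ = -0.04318.
SE = √(0.000325103 + 0.000288411) = √0.000613514 = 0.024769.
The 95% critical value is z* = 1.960. Margin = 1.960·0.024769 = 0.04855.
CI: -0.04318 ± 0.04855 = (-0.0917, 0.0054).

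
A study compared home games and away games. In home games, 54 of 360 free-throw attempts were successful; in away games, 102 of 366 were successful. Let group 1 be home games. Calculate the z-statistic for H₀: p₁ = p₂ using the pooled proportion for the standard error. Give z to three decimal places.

z = -4.221

Sample proportions: p̂₁ = 54/360 = 0.15000 and p̂₂ = 102/366 = 0.27869.
Pooling: p̂ = 156/726 = 0.21488.
Pooled SE = √[0.1687043·0.00551002] ≈ 0.030489.
z = -0.12869/0.030489 = -4.221.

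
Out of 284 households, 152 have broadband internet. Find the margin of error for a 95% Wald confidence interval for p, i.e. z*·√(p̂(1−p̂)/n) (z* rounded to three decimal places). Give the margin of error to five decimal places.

ME = 0.05801

p̂ = 152/284 = 0.53521.
SE = √(p̂(1−p̂)/n) = √(0.248760/284) = 0.029596.
z* = 1.960 at the 95% level.
Margin of error = z*·SE = 1.960 × 0.029596 = 0.05801.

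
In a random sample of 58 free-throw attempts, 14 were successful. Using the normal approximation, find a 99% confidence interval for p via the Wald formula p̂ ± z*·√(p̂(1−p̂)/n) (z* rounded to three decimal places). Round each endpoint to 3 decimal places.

p̂ = 14/58 = 0.24138.
SE(p̂) = √(0.24138·0.75862/58) = 0.056189.
z* = 2.576 at the 99% level.
Margin = 2.576·0.056189 = 0.14474.
CI: 0.24138 ± 0.14474 = (0.097, 0.386).

(0.097, 0.386)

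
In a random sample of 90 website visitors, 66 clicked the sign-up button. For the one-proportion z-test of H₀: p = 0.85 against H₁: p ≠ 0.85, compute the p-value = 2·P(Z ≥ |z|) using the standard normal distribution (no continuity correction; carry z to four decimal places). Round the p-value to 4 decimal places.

Sample proportion p̂ = 66/90 = 0.73333.
Under H₀, SE = √(p₀(1−p₀)/n) = √(0.85·0.15/90) = √0.001416667 = 0.037639.
z = (p̂ − p₀)/SE = (66/90 − 0.85)/0.037639 ≈ -3.0997.
From the standard normal, 2·P(Z ≥ |z|) = 0.0019.

p-value = 0.0019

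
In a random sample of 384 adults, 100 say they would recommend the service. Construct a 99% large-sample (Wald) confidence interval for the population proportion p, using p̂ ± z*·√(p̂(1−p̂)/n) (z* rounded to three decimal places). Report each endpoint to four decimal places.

The sample proportion is 100/384 = 0.26042.
Standard error of p̂: √(0.192600/384) = √0.000501562 = 0.022396.
The 99% critical value is z* = 2.576.
Margin = 2.576·0.022396 = 0.05769.
So the interval runs from 0.2027 to 0.3181.

(0.2027, 0.3181)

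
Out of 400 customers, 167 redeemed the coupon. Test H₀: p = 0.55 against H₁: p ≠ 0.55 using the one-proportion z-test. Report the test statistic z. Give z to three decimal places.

z = -5.327

p̂ = 167/400 = 0.41750.
SE₀ = √(0.55·0.45/400) = 0.024875.
Test statistic: z = -0.13250/0.024875 = -5.327.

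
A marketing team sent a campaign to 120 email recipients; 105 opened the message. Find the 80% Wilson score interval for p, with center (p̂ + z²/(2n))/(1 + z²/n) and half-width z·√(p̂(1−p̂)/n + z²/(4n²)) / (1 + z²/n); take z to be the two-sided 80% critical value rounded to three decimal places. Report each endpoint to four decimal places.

p̂ = 105/120 = 0.87500; z = 1.282, so z² = 1.643524.
1 + z²/n = 1.013696.
Center = (0.87500 + 0.006848)/1.013696 = 0.86993.
Radicand: p̂(1−p̂)/n + z²/(4n²) = 0.000911458 + 0.000028533 = 0.000939991.
Half-width = z·√(radicand)/denom = 1.282·0.030659/1.013696 = 0.03877.
So the interval runs from 0.8312 to 0.9087.

(0.8312, 0.9087)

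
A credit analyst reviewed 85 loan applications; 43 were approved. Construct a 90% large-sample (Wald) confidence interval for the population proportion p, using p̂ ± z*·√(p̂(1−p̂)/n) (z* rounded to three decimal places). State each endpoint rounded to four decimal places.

The sample proportion is 43/85 = 0.50588.
SE = √(p̂(1−p̂)/n) = √(0.249965/85) = 0.054229.
z* = 1.645 at the 90% level.
Margin of error: 1.645 × 0.054229 = 0.08921.
So the interval runs from 0.4167 to 0.5951.

(0.4167, 0.5951)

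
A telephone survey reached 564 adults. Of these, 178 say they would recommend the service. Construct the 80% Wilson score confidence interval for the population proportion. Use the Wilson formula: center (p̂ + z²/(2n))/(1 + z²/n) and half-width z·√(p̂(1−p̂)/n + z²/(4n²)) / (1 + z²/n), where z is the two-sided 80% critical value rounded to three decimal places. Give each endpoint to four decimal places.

p̂ = 178/564 = 0.31560; z = 1.282, so z² = 1.643524.
1 + z²/n = 1.002914.
Center = (0.31560 + 0.001457)/1.002914 = 0.31614.
Radicand: p̂(1−p̂)/n + z²/(4n²) = 0.000382975 + 0.000001292 = 0.000384267.
Half-width = 1.282·√0.000384267/1.002914 = 0.02506.
CI: 0.31614 ± 0.02506 = (0.2911, 0.3412).

(0.2911, 0.3412)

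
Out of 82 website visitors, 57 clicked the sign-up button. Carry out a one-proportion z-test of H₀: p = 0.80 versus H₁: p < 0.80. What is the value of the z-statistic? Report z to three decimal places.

z = -2.374

The sample proportion is 57/82 = 0.69512.
SE₀ = √(0.80·0.20/82) = 0.044173.
z = (0.69512 − 0.80)/0.044173 = -0.10488/0.044173 = -2.374.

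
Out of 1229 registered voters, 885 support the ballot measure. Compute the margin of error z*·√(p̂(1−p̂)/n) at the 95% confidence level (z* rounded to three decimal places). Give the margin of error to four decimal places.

With x = 885 successes in n = 1229, p̂ = 0.72010.
SE = √(p̂(1−p̂)/n) = √(0.201557/1229) = 0.012806.
For 95% confidence, z* = 1.960.
Margin of error = z*·SE = 1.960 × 0.012806 = 0.0251.

ME = 0.0251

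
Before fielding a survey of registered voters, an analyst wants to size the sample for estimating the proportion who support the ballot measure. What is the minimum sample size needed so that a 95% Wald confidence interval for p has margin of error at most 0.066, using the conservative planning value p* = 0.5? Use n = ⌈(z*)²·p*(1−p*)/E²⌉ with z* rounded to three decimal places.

n = 221

The 95% critical value is z* = 1.960.
p*(1−p*) = 0.50·0.50 = 0.2500.
(z*)²·p*(1−p*)/E² = 3.841600·0.2500/0.004356 = 220.478.
⌈220.478⌉ = 221.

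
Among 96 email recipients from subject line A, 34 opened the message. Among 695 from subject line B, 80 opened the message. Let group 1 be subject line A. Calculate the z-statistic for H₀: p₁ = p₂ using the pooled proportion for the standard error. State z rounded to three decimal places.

z = 6.251

Sample proportions: p̂₁ = 34/96 = 0.35417 and p̂₂ = 80/695 = 0.11511.
Pooled p̂ = (34+80)/(96+695) = 114/791 = 0.14412.
Pooled SE = √[0.1233504·0.01185552] ≈ 0.038241.
z = 0.23906/0.038241 = 6.251.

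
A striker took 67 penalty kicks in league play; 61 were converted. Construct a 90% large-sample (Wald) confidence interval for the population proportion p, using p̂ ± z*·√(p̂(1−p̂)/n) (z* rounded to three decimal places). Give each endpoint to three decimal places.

(0.853, 0.968)

Sample proportion p̂ = 61/67 = 0.91045.
SE(p̂) = √(0.91045·0.08955/67) = 0.034884.
For 90% confidence, z* = 1.645.
Margin of error: 1.645 × 0.034884 = 0.05738.
Interval: 0.91045 ± 0.05738 → (0.853, 0.968).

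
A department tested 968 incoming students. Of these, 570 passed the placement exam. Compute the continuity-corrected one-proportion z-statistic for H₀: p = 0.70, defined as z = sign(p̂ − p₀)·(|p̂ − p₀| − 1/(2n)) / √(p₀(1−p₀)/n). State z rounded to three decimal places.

Sample proportion p̂ = 570/968 = 0.58884. p̂ − p₀ = -0.111157.
1/(2n) = 0.000517.
Corrected numerator: |-0.111157| − 0.000517 = 0.110640.
Null standard error: √(0.70·0.30/968) = √0.000216942 = 0.014729.
z = (−)0.110640/0.014729 = -7.512.

z = -7.512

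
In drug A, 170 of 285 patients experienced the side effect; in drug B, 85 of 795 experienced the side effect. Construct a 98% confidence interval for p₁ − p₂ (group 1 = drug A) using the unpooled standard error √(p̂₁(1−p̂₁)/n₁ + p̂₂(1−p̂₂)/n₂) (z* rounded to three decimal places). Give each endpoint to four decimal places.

(0.4173, 0.5618)

p̂₁ = 170/285 = 0.59649, p̂₂ = 85/795 = 0.10692; p̂₁ − p̂₂ = 0.48957.
SE = √(0.000844524 + 0.000120109) = √0.000964633 = 0.031059.
The 98% critical value is z* = 2.326. Margin = 2.326·0.031059 = 0.07224.
Interval: 0.48957 ± 0.07224 → (0.4173, 0.5618).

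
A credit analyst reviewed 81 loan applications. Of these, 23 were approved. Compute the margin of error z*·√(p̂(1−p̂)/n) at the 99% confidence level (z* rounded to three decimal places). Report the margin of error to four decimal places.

ME = 0.1291

Sample proportion p̂ = 23/81 = 0.28395.
Standard error of p̂: √(0.203323/81) = √0.002510156 = 0.050101.
For 99% confidence, z* = 2.576.
ME = 2.576·0.050101 = 0.1291.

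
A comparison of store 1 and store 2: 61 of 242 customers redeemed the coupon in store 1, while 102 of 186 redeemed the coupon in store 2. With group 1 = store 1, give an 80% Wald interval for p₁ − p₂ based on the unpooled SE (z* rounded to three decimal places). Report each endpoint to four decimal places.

(-0.3552, -0.2374)

p̂₁ = 61/242 = 0.25207, p̂₂ = 102/186 = 0.54839; p̂₁ − p̂₂ = -0.29632.
SE = √(0.000779045 + 0.001331498) = √0.002110543 = 0.045941.
z* = 1.282 at the 80% level. Margin = 1.282·0.045941 = 0.05890.
Interval: -0.29632 ± 0.05890 → (-0.3552, -0.2374).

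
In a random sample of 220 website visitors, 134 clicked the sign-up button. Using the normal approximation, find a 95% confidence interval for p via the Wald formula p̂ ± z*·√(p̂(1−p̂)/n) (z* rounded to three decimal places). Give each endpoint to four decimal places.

(0.5446, 0.6736)

With x = 134 successes in n = 220, p̂ = 0.60909.
SE(p̂) = √(0.60909·0.39091/220) = 0.032898.
z* = 1.960 at the 95% level.
Margin = 1.960·0.032898 = 0.06448.
CI: 0.60909 ± 0.06448 = (0.5446, 0.6736).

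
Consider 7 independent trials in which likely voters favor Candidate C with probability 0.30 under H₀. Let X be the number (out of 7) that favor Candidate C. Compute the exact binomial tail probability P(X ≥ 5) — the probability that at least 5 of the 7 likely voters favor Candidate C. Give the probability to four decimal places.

P = 0.0288

X is binomial with n = 7 and p = 0.30.
P(X ≥ 5) = C(7,5)·0.30^5·0.70^2 + C(7,6)·0.30^6·0.70^1 + C(7,7)·0.30^7·0.70^0.
= 0.025005 + 0.003572 + 0.000219 = 0.0288.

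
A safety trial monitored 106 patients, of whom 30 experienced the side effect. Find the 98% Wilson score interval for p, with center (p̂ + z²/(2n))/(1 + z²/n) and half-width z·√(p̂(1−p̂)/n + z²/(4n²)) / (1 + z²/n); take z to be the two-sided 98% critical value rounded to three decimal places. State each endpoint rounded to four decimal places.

(0.1937, 0.3934)

p̂ = 30/106 = 0.28302; z = 2.326, so z² = 5.410276.
Denominator 1 + z²/n = 1 + 5.410276/106 = 1.051040.
Center = (0.28302 + 0.025520)/1.051040 = 0.29356.
Radicand: p̂(1−p̂)/n + z²/(4n²) = 0.001914332 + 0.000120378 = 0.002034710.
Half-width = 2.326·√0.002034710/1.051040 = 0.09983.
Interval: 0.29356 ± 0.09983 → (0.1937, 0.3934).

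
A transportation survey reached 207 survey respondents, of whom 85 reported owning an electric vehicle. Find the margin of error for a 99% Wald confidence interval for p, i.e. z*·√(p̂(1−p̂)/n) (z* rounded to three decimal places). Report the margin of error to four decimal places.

ME = 0.0881

With x = 85 successes in n = 207, p̂ = 0.41063.
SE = √(p̂(1−p̂)/n) = √(0.242013/207) = 0.034193.
z* = 2.576 at the 99% level.
ME = 2.576·0.034193 = 0.0881.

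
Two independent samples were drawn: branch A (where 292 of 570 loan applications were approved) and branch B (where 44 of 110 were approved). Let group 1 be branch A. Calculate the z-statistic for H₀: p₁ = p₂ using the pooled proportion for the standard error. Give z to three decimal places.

z = 2.156

p̂₁ = 292/570 = 0.51228, p̂₂ = 44/110 = 0.40000.
Pooled p̂ = (292+44)/(570+110) = 336/680 = 0.49412.
Pooled SE = √[0.2499654·0.01084530] ≈ 0.052067.
z = 0.11228/0.052067 = 2.156.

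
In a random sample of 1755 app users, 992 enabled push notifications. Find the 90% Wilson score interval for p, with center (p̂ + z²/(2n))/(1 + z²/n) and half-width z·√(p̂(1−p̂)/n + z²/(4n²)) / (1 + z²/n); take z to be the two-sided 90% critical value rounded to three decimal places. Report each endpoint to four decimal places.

(0.5457, 0.5846)

p̂ = 992/1755 = 0.56524; z = 1.645, so z² = 2.706025.
1 + z²/n = 1.001542.
Center = (0.56524 + 0.000771)/1.001542 = 0.56514.
Radicand: p̂(1−p̂)/n + z²/(4n²) = 0.000140025 + 0.000000220 = 0.000140245.
Half-width = z·√(radicand)/denom = 1.645·0.011842/1.001542 = 0.01945.
Interval: 0.56514 ± 0.01945 → (0.5457, 0.5846).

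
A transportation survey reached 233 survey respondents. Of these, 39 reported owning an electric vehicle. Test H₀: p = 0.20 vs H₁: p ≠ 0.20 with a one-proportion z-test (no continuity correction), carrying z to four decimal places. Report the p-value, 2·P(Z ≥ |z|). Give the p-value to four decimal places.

p-value = 0.2132

Sample proportion p̂ = 39/233 = 0.16738.
Null standard error: √(0.20·0.80/233) = √0.000686695 = 0.026205.
Test statistic (full precision, shown to 4 dp): z = (39/233 − 0.20)/SE₀ ≈ -1.2447.
From the standard normal, 2·P(Z ≥ |z|) = 0.2132.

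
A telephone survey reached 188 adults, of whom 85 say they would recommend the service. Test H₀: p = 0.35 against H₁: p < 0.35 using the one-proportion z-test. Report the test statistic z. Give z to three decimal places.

Sample proportion p̂ = 85/188 = 0.45213.
SE₀ = √(0.35·0.65/188) = 0.034787.
z = (0.45213 − 0.35)/0.034787 = 0.10213/0.034787 = 2.936.

z = 2.936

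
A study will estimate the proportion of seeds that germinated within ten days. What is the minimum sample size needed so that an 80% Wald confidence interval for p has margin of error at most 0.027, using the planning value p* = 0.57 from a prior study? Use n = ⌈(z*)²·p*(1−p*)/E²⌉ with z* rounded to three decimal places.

The 80% critical value is z* = 1.282.
p*(1−p*) = 0.57·0.43 = 0.2451.
Required n before rounding: 1.643524 × 0.2451 / 0.027² = 552.576.
Rounding up, n = 553.

n = 553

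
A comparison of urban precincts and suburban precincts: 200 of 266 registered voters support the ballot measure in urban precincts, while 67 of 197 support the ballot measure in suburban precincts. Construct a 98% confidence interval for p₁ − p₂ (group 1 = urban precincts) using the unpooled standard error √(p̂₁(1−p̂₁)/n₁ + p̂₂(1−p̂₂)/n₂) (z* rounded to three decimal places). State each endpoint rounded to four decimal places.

p̂₁ = 0.75188, p̂₂ = 0.34010, so the observed difference is 0.41178.
Unpooled SE = √(p̂₁(1−p̂₁)/n₁ + p̂₂(1−p̂₂)/n₂) = √(0.000701341 + 0.001139251) = 0.042902.
For 98% confidence, z* = 2.326. Margin = 2.326·0.042902 = 0.09979.
So the interval runs from 0.3120 to 0.5116.

(0.3120, 0.5116)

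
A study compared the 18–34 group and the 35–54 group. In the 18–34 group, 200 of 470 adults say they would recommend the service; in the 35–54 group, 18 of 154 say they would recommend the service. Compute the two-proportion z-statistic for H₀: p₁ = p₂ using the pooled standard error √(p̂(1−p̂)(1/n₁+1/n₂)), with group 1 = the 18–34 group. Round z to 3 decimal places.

z = 6.972

Sample proportions: p̂₁ = 200/470 = 0.42553 and p̂₂ = 18/154 = 0.11688.
Pooled p̂ = (200+18)/(470+154) = 218/624 = 0.34936.
Pooled SE = √[0.2273073·0.00862117] ≈ 0.044268.
z = 0.30865/0.044268 = 6.972.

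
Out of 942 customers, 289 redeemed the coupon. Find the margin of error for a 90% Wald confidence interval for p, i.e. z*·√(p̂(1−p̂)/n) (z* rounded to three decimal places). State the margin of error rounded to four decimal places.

ME = 0.0247

p̂ = 289/942 = 0.30679.
Standard error of p̂: √(0.212671/942) = √0.000225766 = 0.015026.
The 90% critical value is z* = 1.645.
So ME = 0.0247.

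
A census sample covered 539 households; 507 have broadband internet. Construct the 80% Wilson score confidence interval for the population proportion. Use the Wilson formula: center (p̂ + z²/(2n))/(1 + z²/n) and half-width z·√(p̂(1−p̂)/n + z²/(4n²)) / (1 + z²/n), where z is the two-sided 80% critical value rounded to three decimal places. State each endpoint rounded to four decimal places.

(0.9262, 0.9524)

Here p̂ = 507/539 = 0.94063 and z = 1.282 (z² = 1.643524).
1 + z²/n = 1.003049.
Adjusted center: (0.94063 + z²/(2n))/1.003049 = 0.93929.
Radicand: p̂(1−p̂)/n + z²/(4n²) = 0.000103608 + 0.000001414 = 0.000105022.
Half-width = z·√(radicand)/denom = 1.282·0.010248/1.003049 = 0.01310.
CI: 0.93929 ± 0.01310 = (0.9262, 0.9524).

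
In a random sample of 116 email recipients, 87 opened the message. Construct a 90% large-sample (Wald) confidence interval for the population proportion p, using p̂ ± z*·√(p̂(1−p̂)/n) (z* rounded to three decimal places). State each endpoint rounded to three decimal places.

With x = 87 successes in n = 116, p̂ = 0.75000.
SE = √(p̂(1−p̂)/n) = √(0.187500/116) = 0.040204.
z* = 1.645 at the 90% level.
Margin of error: 1.645 × 0.040204 = 0.06614.
So the interval runs from 0.684 to 0.816.

(0.684, 0.816)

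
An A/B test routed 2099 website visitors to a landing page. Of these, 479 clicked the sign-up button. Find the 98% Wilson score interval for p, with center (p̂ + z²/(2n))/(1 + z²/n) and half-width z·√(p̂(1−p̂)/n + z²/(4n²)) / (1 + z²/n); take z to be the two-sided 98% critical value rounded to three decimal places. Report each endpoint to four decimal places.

Here p̂ = 479/2099 = 0.22820 and z = 2.326 (z² = 5.410276).
1 + z²/n = 1.002578.
Center = (0.22820 + 0.001289)/1.002578 = 0.22890.
Radicand: p̂(1−p̂)/n + z²/(4n²) = 0.000083910 + 0.000000307 = 0.000084217.
Half-width = 2.326·√0.000084217/1.002578 = 0.02129.
CI: 0.22890 ± 0.02129 = (0.2076, 0.2502).

(0.2076, 0.2502)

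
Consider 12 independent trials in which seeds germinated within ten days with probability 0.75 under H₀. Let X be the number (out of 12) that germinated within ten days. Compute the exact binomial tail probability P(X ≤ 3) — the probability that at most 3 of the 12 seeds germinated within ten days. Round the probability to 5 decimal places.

X is binomial with n = 12 and p = 0.75.
P(X ≤ 3) = C(12,0)·0.75^0·0.25^12 + C(12,1)·0.75^1·0.25^11 + C(12,2)·0.75^2·0.25^10 + C(12,3)·0.75^3·0.25^9.
= 0.000000 + 0.000002 + 0.000035 + 0.000354 = 0.00039.

P = 0.00039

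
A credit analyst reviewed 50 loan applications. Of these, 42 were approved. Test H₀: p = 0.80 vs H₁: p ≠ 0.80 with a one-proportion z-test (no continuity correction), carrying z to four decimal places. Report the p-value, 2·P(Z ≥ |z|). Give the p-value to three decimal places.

p̂ = 42/50 = 0.84000.
Null standard error: √(0.80·0.20/50) = √0.003200000 = 0.056569.
Test statistic (full precision, shown to 4 dp): z = (42/50 − 0.80)/SE₀ ≈ 0.7071.
From the standard normal, 2·P(Z ≥ |z|) = 0.480.

p-value = 0.480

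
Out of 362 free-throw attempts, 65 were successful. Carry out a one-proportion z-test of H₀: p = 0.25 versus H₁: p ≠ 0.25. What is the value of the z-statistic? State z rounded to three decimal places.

z = -3.095

p̂ = 65/362 = 0.17956.
SE₀ = √(0.25·0.75/362) = 0.022759.
z = (0.17956 − 0.25)/0.022759 = -0.07044/0.022759 = -3.095.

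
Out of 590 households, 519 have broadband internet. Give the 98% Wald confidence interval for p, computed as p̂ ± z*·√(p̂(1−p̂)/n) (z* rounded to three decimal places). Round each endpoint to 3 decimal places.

With x = 519 successes in n = 590, p̂ = 0.87966.
SE(p̂) = √(0.87966·0.12034/590) = 0.013395.
For 98% confidence, z* = 2.326.
Margin of error: 2.326 × 0.013395 = 0.03116.
CI: 0.87966 ± 0.03116 = (0.849, 0.911).

(0.849, 0.911)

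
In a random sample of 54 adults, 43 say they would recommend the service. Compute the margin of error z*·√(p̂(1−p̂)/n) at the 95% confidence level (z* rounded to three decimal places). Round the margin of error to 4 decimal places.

Sample proportion p̂ = 43/54 = 0.79630.
SE = √(p̂(1−p̂)/n) = √(0.162209/54) = 0.054807.
The 95% critical value is z* = 1.960.
ME = 1.960·0.054807 = 0.1074.

ME = 0.1074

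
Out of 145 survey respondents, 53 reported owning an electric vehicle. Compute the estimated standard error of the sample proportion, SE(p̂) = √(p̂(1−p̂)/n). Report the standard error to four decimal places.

p̂ = 53/145 = 0.36552.
p̂(1−p̂) = 0.231915.
Dividing by n and taking the root: √0.001599414 = 0.0400.

SE = 0.0400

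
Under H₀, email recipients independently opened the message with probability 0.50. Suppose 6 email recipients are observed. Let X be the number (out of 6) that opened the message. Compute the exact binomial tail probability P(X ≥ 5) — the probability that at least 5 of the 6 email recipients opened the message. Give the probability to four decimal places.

P = 0.1094

X ~ Binomial(n=6, p=0.50).
P(X ≥ 5) = C(6,5)·0.50^5·0.50^1 + C(6,6)·0.50^6·0.50^0.
= 0.093750 + 0.015625 = 0.1094.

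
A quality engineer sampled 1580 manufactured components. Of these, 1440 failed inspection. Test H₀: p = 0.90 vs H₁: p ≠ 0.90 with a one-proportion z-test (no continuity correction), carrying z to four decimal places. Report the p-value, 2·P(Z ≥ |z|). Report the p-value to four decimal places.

p-value = 0.1312

Sample proportion p̂ = 1440/1580 = 0.91139.
SE₀ = √(0.90·0.10/1580) = 0.007547.
z = (p̂ − p₀)/SE = (1440/1580 − 0.90)/0.007547 ≈ 1.5095.
From the standard normal, 2·P(Z ≥ |z|) = 0.1312.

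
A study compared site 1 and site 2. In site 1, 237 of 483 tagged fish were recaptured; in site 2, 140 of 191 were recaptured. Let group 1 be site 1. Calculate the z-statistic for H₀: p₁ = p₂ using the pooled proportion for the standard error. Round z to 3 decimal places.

z = -5.710

Sample proportions: p̂₁ = 237/483 = 0.49068 and p̂₂ = 140/191 = 0.73298.
Pooled p̂ = (237+140)/(483+191) = 377/674 = 0.55935.
SE = √[p̂(1−p̂)(1/n₁+1/n₂)] = √[0.55935·0.44065·(1/483+1/191)] ≈ 0.042435.
z = -0.24230/0.042435 = -5.710.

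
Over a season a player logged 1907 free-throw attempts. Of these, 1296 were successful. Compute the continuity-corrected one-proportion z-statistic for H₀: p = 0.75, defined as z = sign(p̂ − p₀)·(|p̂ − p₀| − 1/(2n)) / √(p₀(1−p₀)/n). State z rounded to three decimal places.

Sample proportion p̂ = 1296/1907 = 0.67960. p̂ − p₀ = -0.070399.
Continuity correction 1/(2n) = 1/3814 = 0.000262.
Corrected numerator: |-0.070399| − 0.000262 = 0.070137.
Null standard error: √(0.75·0.25/1907) = √0.000098322 = 0.009916.
z = −0.070137/0.009916 = -7.073.

z = -7.073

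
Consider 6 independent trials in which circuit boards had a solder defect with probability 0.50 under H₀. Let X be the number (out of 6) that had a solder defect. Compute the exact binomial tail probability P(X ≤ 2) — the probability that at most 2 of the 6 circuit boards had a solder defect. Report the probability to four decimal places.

P = 0.3438

X ~ Binomial(n=6, p=0.50).
P(X ≤ 2) = C(6,0)·0.50^0·0.50^6 + C(6,1)·0.50^1·0.50^5 + C(6,2)·0.50^2·0.50^4.
= 0.015625 + 0.093750 + 0.234375 = 0.3438.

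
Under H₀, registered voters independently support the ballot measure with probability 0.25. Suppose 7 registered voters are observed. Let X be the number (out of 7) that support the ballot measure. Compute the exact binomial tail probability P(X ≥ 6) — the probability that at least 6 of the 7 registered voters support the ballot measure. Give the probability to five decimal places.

P = 0.00134

X ~ Binomial(n=7, p=0.25).
P(X ≥ 6) = C(7,6)·0.25^6·0.75^1 + C(7,7)·0.25^7·0.75^0.
= 0.001282 + 0.000061 = 0.00134.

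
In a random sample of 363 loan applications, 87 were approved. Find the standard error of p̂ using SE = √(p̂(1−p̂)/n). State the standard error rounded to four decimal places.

SE = 0.0224

The sample proportion is 87/363 = 0.23967.
p̂(1−p̂) = 0.23967·0.76033 = 0.182228.
Dividing by n and taking the root: √0.000502006 = 0.0224.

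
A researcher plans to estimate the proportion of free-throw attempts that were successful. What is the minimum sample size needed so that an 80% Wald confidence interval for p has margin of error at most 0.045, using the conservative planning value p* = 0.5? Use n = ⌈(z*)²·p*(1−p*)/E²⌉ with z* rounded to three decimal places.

For 80% confidence, z* = 1.282.
p*(1−p*) = 0.2500.
Required n before rounding: 1.643524 × 0.2500 / 0.045² = 202.904.
⌈202.904⌉ = 203.

n = 203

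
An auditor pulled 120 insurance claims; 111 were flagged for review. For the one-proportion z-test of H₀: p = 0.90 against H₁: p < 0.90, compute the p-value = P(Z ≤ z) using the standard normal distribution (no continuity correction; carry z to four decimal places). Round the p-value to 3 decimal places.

p-value = 0.819

Sample proportion p̂ = 111/120 = 0.92500.
Under H₀, SE = √(p₀(1−p₀)/n) = √(0.90·0.10/120) = √0.000750000 = 0.027386.
z = (p̂ − p₀)/SE = (111/120 − 0.90)/0.027386 ≈ 0.9129.
From the standard normal, P(Z ≤ z) = 0.819.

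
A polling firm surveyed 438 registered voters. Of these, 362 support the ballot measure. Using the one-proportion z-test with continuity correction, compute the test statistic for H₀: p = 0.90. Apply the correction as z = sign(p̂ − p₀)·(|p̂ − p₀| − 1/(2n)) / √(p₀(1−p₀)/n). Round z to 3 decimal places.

p̂ = 362/438 = 0.82648. p̂ − p₀ = -0.073516.
Continuity correction 1/(2n) = 1/876 = 0.001142.
Corrected numerator: |-0.073516| − 0.001142 = 0.072374.
Under H₀, SE = √(p₀(1−p₀)/n) = √(0.90·0.10/438) = √0.000205479 = 0.014335.
z = (−)0.072374/0.014335 = -5.049.

z = -5.049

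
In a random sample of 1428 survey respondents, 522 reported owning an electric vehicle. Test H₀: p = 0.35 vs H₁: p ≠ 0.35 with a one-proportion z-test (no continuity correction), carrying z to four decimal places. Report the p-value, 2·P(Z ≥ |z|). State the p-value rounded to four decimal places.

p̂ = 522/1428 = 0.36555.
Under H₀, SE = √(p₀(1−p₀)/n) = √(0.35·0.65/1428) = √0.000159314 = 0.012622.
z = (p̂ − p₀)/SE = (522/1428 − 0.35)/0.012622 ≈ 1.2317.
p-value = 2·P(Z ≥ |z|) with z = 1.2317 → 0.2181.

p-value = 0.2181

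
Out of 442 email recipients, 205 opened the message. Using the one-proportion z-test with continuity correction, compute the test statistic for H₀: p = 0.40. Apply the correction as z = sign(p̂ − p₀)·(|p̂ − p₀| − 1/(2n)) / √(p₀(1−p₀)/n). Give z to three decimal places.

z = 2.689

With x = 205 successes in n = 442, p̂ = 0.46380. p̂ − p₀ = 0.063801.
1/(2n) = 0.001131.
Corrected numerator: |0.063801| − 0.001131 = 0.062670.
SE₀ = √(0.40·0.60/442) = 0.023302.
z = +0.062670/0.023302 = 2.689.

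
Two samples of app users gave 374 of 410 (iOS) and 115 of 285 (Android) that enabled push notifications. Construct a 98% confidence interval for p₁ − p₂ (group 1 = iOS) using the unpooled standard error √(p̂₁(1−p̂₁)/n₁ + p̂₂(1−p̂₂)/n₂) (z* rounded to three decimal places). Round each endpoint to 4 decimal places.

p̂₁ = 374/410 = 0.91220, p̂₂ = 115/285 = 0.40351; p̂₁ − p̂₂ = 0.50869.
SE = √(0.000195354 + 0.000844524) = √0.001039878 = 0.032247.
The 98% critical value is z* = 2.326. Margin = 2.326·0.032247 = 0.07501.
Interval: 0.50869 ± 0.07501 → (0.4337, 0.5837).

(0.4337, 0.5837)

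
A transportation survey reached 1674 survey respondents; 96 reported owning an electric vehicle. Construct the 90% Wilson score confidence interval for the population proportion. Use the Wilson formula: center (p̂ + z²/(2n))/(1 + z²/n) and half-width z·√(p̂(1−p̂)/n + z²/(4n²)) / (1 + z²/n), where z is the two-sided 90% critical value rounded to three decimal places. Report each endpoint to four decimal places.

Here p̂ = 96/1674 = 0.05735 and z = 1.645 (z² = 2.706025).
Denominator 1 + z²/n = 1 + 2.706025/1674 = 1.001617.
Adjusted center: (0.05735 + z²/(2n))/1.001617 = 0.05806.
Radicand: p̂(1−p̂)/n + z²/(4n²) = 0.000032293 + 0.000000241 = 0.000032534.
Half-width = z·√(radicand)/denom = 1.645·0.005704/1.001617 = 0.00937.
CI: 0.05806 ± 0.00937 = (0.0487, 0.0674).

(0.0487, 0.0674)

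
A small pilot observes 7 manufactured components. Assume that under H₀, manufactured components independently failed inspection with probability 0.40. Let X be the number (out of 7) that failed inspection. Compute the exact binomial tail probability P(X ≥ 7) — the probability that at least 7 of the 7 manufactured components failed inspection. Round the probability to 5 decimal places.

X is binomial with n = 7 and p = 0.40.
P(X ≥ 7) = C(7,7)·0.40^7·0.60^0.
= 0.001638 = 0.00164.

P = 0.00164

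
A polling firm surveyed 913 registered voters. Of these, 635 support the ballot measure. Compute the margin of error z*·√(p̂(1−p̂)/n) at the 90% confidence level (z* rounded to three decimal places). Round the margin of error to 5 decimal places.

ME = 0.02505

p̂ = 635/913 = 0.69551.
Standard error of p̂: √(0.211776/913) = √0.000231956 = 0.015230.
z* = 1.645 at the 90% level.
ME = 1.645·0.015230 = 0.02505.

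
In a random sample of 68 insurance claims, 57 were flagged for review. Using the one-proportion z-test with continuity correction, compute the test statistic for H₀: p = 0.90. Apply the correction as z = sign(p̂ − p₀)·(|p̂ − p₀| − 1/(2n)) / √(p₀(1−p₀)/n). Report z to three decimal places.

Sample proportion p̂ = 57/68 = 0.83824. p̂ − p₀ = -0.061765.
1/(2n) = 0.007353.
Corrected numerator: |-0.061765| − 0.007353 = 0.054412.
Null standard error: √(0.90·0.10/68) = √0.001323529 = 0.036380.
z = (−)0.054412/0.036380 = -1.496.

z = -1.496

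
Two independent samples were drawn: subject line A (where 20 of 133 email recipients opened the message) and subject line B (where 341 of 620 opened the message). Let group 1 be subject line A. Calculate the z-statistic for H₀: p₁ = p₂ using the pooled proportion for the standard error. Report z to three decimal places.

z = -8.371

p̂₁ = 20/133 = 0.15038, p̂₂ = 341/620 = 0.55000.
Pooling: p̂ = 361/753 = 0.47942.
SE = √[p̂(1−p̂)(1/n₁+1/n₂)] = √[0.47942·0.52058·(1/133+1/620)] ≈ 0.047739.
z = -0.39962/0.047739 = -8.371.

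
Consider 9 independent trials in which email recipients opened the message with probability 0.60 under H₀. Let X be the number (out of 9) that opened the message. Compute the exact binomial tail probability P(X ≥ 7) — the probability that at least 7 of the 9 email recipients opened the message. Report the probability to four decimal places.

P = 0.2318

X ~ Binomial(n=9, p=0.60).
P(X ≥ 7) = C(9,7)·0.60^7·0.40^2 + C(9,8)·0.60^8·0.40^1 + C(9,9)·0.60^9·0.40^0.
= 0.161243 + 0.060466 + 0.010078 = 0.2318.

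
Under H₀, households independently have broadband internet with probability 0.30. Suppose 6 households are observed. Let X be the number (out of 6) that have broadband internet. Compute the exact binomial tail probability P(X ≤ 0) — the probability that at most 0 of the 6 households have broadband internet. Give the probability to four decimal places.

P = 0.1176

X is binomial with n = 6 and p = 0.30.
P(X ≤ 0) = C(6,0)·0.30^0·0.70^6.
= 0.117649 = 0.1176.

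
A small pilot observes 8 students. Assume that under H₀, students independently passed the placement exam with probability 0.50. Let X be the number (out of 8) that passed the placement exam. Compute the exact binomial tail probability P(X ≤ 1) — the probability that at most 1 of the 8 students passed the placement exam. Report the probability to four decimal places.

X is binomial with n = 8 and p = 0.50.
P(X ≤ 1) = C(8,0)·0.50^0·0.50^8 + C(8,1)·0.50^1·0.50^7.
= 0.003906 + 0.031250 = 0.0352.

P = 0.0352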